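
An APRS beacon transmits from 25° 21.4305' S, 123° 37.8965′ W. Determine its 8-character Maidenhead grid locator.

Shift to the Maidenhead origin (180°W, 90°S): lon 56.36839, lat 64.64283.
Field (20°×10°, letters A–R): lon ⌊56.36839/20⌋ = 2 → C; lat ⌊64.64283/10⌋ = 6 → G.
Square (2°×1°, digits 0–9): lon ⌊16.36839/2⌋ = 8; lat ⌊4.64283/1⌋ = 4.
Subsquare (5′×2.5′, letters a–x): lon ⌊0.36839/0.0833333⌋ = 4 → e; lat ⌊0.64283/0.0416667⌋ = 15 → p.
Extended square (30″×15″, digits 0–9): lon ⌊0.03506/0.00833333⌋ = 4; lat ⌊0.01783/0.00416667⌋ = 4.

CG84ep44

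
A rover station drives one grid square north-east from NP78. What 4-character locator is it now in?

NP89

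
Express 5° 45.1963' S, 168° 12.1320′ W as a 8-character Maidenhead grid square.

Offset from 180°W / 90°S: lon 11.79780°, lat 84.24673°.
Field (20°×10°, letters A–R): 11.79780/20 → 0 → A, 84.24673/10 → 8 → I; chars AI.
Square (2°×1°, digits 0–9): 11.79780/2 → 5, 4.24673/1 → 4; chars 54.
Subsquare (5′×2.5′, letters a–x): 1.79780/0.0833333 → 21 → v, 0.24673/0.0416667 → 5 → f; chars vf.
Extended square (30″×15″, digits 0–9): 0.04780/0.00833333 → 5, 0.03840/0.00416667 → 9; chars 59.

AI54vf59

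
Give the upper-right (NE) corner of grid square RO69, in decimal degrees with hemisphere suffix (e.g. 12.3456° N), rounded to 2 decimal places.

Field R=17, O=14: +17·20° lon, +14·10° lat → SW at lon 160°, lat 50°.
Square 6, 9: +6·2° lon, +9·1° lat → SW at lon 172°, lat 59°.
Cell spans 2° lon × 1° lat. NE corner is SW corner plus one full cell.
latitude 60.00° N, longitude 174.00° E.

60.00° N, 174.00° E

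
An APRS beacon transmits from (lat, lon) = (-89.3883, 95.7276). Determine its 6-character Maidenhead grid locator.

Offset from 180°W / 90°S: lon 275.7276°, lat 0.6117°.
Field (20°×10°, letters A–R): lon ⌊275.7276/20⌋ = 13 → N; lat ⌊0.6117/10⌋ = 0 → A.
Square (2°×1°, digits 0–9): lon ⌊15.7276/2⌋ = 7; lat ⌊0.6117/1⌋ = 0.
Subsquare (5′×2.5′, letters a–x): lon ⌊1.7276/0.0833333⌋ = 20 → u; lat ⌊0.6117/0.0416667⌋ = 14 → o.

NA70uo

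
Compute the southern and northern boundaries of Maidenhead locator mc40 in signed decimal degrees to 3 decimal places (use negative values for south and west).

-70.000, -69.000

Field M=12, C=2: +12·20° lon, +2·10° lat → SW at lon 60°, lat -70°.
Square 4, 0: +4·2° lon, +0·1° lat → SW at lon 68°, lat -70°.
Cell spans 2° lon × 1° lat.
south -70.000, north -69.000.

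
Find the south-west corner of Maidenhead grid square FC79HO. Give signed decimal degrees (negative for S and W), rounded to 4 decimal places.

Field F=5, C=2: +5·20° lon, +2·10° lat → SW at lon -80°, lat -70°.
Square 7, 9: +7·2° lon, +9·1° lat → SW at lon -66°, lat -61°.
Subsquare h=7, o=14: +7·0.0833333° lon, +14·0.0416667° lat → SW at lon -65.4167°, lat -60.4167°.
latitude -60.4167, longitude -65.4167.

-60.4167, -65.4167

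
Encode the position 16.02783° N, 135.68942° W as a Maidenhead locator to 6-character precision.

CK26da

Offset from 180°W / 90°S: lon 44.3106°, lat 106.0278°.
Field: 44.3106/20 → 2 → C, 106.0278/10 → 10 → K; chars CK.
Square: 4.3106/2 → 2, 6.0278/1 → 6; chars 26.
Subsquare: 0.3106/0.0833333 → 3 → d, 0.0278/0.0416667 → 0 → a; chars da.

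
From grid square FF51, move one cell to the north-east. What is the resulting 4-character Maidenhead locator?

FF62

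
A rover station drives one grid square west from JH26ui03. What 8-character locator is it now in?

JH26ti93

Longitude extended square 0; −1 → -1, wraps to 9, carry into subsquare.
Longitude subsquare u = 20; −1 → 19 = t.
The latitude characters are unchanged.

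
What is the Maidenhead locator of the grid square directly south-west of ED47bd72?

Longitude extended square 7; −1 → 6.
Latitude extended square 2; −1 → 1.

ED47bd61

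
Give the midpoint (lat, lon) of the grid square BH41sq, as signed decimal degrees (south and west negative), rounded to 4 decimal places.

Field B=1, H=7: +1·20° lon, +7·10° lat → SW at lon -160°, lat -20°.
Square 4, 1: +4·2° lon, +1·1° lat → SW at lon -152°, lat -19°.
Subsquare s=18, q=16: +18·0.0833333° lon, +16·0.0416667° lat → SW at lon -150.5°, lat -18.3333°.
Cell spans 0.0833333° lon × 0.0416667° lat. Centre is SW corner plus half of each.
latitude -18.3125, longitude -150.4583.

-18.3125, -150.4583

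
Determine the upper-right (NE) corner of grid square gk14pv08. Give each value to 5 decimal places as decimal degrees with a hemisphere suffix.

14.91250° N, 56.74167° W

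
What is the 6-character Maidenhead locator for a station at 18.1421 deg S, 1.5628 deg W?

IH91fu

Offset from 180°W / 90°S: lon 178.4372°, lat 71.8579°.
Field: 178.4372/20 → 8 → I, 71.8579/10 → 7 → H; chars IH.
Square: 18.4372/2 → 9, 1.8579/1 → 1; chars 91.
Subsquare: 0.4372/0.0833333 → 5 → f, 0.8579/0.0416667 → 20 → u; chars fu.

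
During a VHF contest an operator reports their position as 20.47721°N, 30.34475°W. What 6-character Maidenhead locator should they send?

HL40tl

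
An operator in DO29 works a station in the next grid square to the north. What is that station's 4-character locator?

Latitude square 9; +1 → 10, wraps to 0, carry into field.
Latitude field O = 14; +1 → 15 = P.
The longitude characters are unchanged.

DP20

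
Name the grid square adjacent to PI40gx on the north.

Latitude subsquare x = 23; +1 → 24, wraps to 0 = a, carry into square.
Latitude square 0; +1 → 1.
The longitude characters are unchanged.

PI41ga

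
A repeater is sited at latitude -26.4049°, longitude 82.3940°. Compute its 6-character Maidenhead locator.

Shift to the Maidenhead origin (180°W, 90°S): lon 262.3940, lat 63.5951.
Field: lon ⌊262.3940/20⌋ = 13 → N; lat ⌊63.5951/10⌋ = 6 → G.
Square: lon ⌊2.3940/2⌋ = 1; lat ⌊3.5951/1⌋ = 3.
Subsquare: lon ⌊0.3940/0.0833333⌋ = 4 → e; lat ⌊0.5951/0.0416667⌋ = 14 → o.

NG13eo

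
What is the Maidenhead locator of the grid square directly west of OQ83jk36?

OQ83jk26

Longitude extended square 3; −1 → 2.
The latitude characters are unchanged.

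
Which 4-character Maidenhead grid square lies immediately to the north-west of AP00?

RP91

Longitude square 0; −1 → -1, wraps to 9, carry into field.
Longitude field A = 0; −1 → -1, wraps to 17 = R, wrapping around the antimeridian.
Latitude square 0; +1 → 1.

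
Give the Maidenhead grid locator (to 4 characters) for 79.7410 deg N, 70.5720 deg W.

FQ49

Add 180° to longitude and 90° to latitude: 109.43, 169.74.
Field (20°×10°, letters A–R): 109.43/20 → 5 → F, 169.74/10 → 16 → Q; chars FQ.
Square (2°×1°, digits 0–9): 9.43/2 → 4, 9.74/1 → 9; chars 49.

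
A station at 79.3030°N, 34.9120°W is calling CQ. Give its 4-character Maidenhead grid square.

HQ29

Add 180° to longitude and 90° to latitude: 145.09, 169.30.
Field: 145.09/20 → 7 → H, 169.30/10 → 16 → Q; chars HQ.
Square: 5.09/2 → 2, 9.30/1 → 9; chars 29.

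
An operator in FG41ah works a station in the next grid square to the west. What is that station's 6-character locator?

FG31xh

Longitude subsquare a = 0; −1 → -1, wraps to 23 = x, carry into square.
Longitude square 4; −1 → 3.
The latitude characters are unchanged.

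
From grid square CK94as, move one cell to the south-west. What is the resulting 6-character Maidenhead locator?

CK84xr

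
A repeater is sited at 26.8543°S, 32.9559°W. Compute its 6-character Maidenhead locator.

HG33md

Offset from 180°W / 90°S: lon 147.0441°, lat 63.1457°.
Field: lon ⌊147.0441/20⌋ = 7 → H; lat ⌊63.1457/10⌋ = 6 → G.
Square: lon ⌊7.0441/2⌋ = 3; lat ⌊3.1457/1⌋ = 3.
Subsquare: lon ⌊1.0441/0.0833333⌋ = 12 → m; lat ⌊0.1457/0.0416667⌋ = 3 → d.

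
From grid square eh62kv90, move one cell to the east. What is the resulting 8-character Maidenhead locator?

Longitude extended square 9; +1 → 10, wraps to 0, carry into subsquare.
Longitude subsquare k = 10; +1 → 11 = l.
The latitude characters are unchanged.

EH62lv00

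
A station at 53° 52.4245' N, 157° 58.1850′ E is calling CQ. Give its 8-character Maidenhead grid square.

QO83xu69

Add 180° to longitude and 90° to latitude: 337.96975, 143.87374.
Field: lon ⌊337.96975/20⌋ = 16 → Q; lat ⌊143.87374/10⌋ = 14 → O.
Square: lon ⌊17.96975/2⌋ = 8; lat ⌊3.87374/1⌋ = 3.
Subsquare: lon ⌊1.96975/0.0833333⌋ = 23 → x; lat ⌊0.87374/0.0416667⌋ = 20 → u.
Extended square: lon ⌊0.05308/0.00833333⌋ = 6; lat ⌊0.04041/0.00416667⌋ = 9.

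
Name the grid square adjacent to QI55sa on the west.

QI55ra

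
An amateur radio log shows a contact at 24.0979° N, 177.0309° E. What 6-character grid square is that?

RL84mc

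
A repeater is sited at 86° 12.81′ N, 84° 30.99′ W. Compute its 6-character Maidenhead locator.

Shift to the Maidenhead origin (180°W, 90°S): lon 95.4835, lat 176.2135.
Field: lon ⌊95.4835/20⌋ = 4 → E; lat ⌊176.2135/10⌋ = 17 → R.
Square: lon ⌊15.4835/2⌋ = 7; lat ⌊6.2135/1⌋ = 6.
Subsquare: lon ⌊1.4835/0.0833333⌋ = 17 → r; lat ⌊0.2135/0.0416667⌋ = 5 → f.

ER76rf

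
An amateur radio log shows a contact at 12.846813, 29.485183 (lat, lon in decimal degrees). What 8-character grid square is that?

KK42ru83

Offset from 180°W / 90°S: lon 209.48518°, lat 102.84681°.
Field: lon ⌊209.48518/20⌋ = 10 → K; lat ⌊102.84681/10⌋ = 10 → K.
Square: lon ⌊9.48518/2⌋ = 4; lat ⌊2.84681/1⌋ = 2.
Subsquare: lon ⌊1.48518/0.0833333⌋ = 17 → r; lat ⌊0.84681/0.0416667⌋ = 20 → u.
Extended square: lon ⌊0.06852/0.00833333⌋ = 8; lat ⌊0.01348/0.00416667⌋ = 3.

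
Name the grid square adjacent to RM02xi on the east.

RM12ai

Longitude subsquare x = 23; +1 → 24, wraps to 0 = a, carry into square.
Longitude square 0; +1 → 1.
The latitude characters are unchanged.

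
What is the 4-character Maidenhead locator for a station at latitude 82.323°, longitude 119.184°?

OR92

Shift to the Maidenhead origin (180°W, 90°S): lon 299.18, lat 172.32.
Field: 299.18/20 → 14 → O, 172.32/10 → 17 → R; chars OR.
Square: 19.18/2 → 9, 2.32/1 → 2; chars 92.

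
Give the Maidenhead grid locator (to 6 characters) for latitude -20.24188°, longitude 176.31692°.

Shift to the Maidenhead origin (180°W, 90°S): lon 356.3169, lat 69.7581.
Field: lon ⌊356.3169/20⌋ = 17 → R; lat ⌊69.7581/10⌋ = 6 → G.
Square: lon ⌊16.3169/2⌋ = 8; lat ⌊9.7581/1⌋ = 9.
Subsquare: lon ⌊0.3169/0.0833333⌋ = 3 → d; lat ⌊0.7581/0.0416667⌋ = 18 → s.

RG89ds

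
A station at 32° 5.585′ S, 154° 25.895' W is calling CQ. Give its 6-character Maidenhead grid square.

BF27sv

Offset from 180°W / 90°S: lon 25.5684°, lat 57.9069°.
Field (20°×10°, letters A–R): lon ⌊25.5684/20⌋ = 1 → B; lat ⌊57.9069/10⌋ = 5 → F.
Square (2°×1°, digits 0–9): lon ⌊5.5684/2⌋ = 2; lat ⌊7.9069/1⌋ = 7.
Subsquare (5′×2.5′, letters a–x): lon ⌊1.5684/0.0833333⌋ = 18 → s; lat ⌊0.9069/0.0416667⌋ = 21 → v.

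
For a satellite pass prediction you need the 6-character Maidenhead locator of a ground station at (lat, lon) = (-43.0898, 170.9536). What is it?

Offset from 180°W / 90°S: lon 350.9536°, lat 46.9102°.
Field: lon ⌊350.9536/20⌋ = 17 → R; lat ⌊46.9102/10⌋ = 4 → E.
Square: lon ⌊10.9536/2⌋ = 5; lat ⌊6.9102/1⌋ = 6.
Subsquare: lon ⌊0.9536/0.0833333⌋ = 11 → l; lat ⌊0.9102/0.0416667⌋ = 21 → v.

RE56lv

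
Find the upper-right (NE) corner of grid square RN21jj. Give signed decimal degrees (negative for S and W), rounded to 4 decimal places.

Field R=17, N=13: +17·20° lon, +13·10° lat → SW at lon 160°, lat 40°.
Square 2, 1: +2·2° lon, +1·1° lat → SW at lon 164°, lat 41°.
Subsquare j=9, j=9: +9·0.0833333° lon, +9·0.0416667° lat → SW at lon 164.75°, lat 41.375°.
Cell spans 0.0833333° lon × 0.0416667° lat. NE corner is SW corner plus one full cell.
latitude 41.4167, longitude 164.8333.

41.4167, 164.8333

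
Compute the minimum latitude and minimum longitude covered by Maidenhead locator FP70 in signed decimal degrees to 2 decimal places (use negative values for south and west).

60.00, -66.00

Field F=5, P=15: +5·20° lon, +15·10° lat → SW at lon -80°, lat 60°.
Square 7, 0: +7·2° lon, +0·1° lat → SW at lon -66°, lat 60°.
latitude 60.00, longitude -66.00.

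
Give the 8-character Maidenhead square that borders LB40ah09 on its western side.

Longitude extended square 0; −1 → -1, wraps to 9, carry into subsquare.
Longitude subsquare a = 0; −1 → -1, wraps to 23 = x, carry into square.
Longitude square 4; −1 → 3.
The latitude characters are unchanged.

LB30xh99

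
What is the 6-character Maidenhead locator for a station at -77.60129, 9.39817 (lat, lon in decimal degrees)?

JB42qj

Shift to the Maidenhead origin (180°W, 90°S): lon 189.3982, lat 12.3987.
Field: 189.3982/20 → 9 → J, 12.3987/10 → 1 → B; chars JB.
Square: 9.3982/2 → 4, 2.3987/1 → 2; chars 42.
Subsquare: 1.3982/0.0833333 → 16 → q, 0.3987/0.0416667 → 9 → j; chars qj.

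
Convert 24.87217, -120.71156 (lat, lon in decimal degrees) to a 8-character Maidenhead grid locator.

CL94pu49

Shift to the Maidenhead origin (180°W, 90°S): lon 59.28844, lat 114.87217.
Field (20°×10°, letters A–R): 59.28844/20 → 2 → C, 114.87217/10 → 11 → L; chars CL.
Square (2°×1°, digits 0–9): 19.28844/2 → 9, 4.87217/1 → 4; chars 94.
Subsquare (5′×2.5′, letters a–x): 1.28844/0.0833333 → 15 → p, 0.87217/0.0416667 → 20 → u; chars pu.
Extended square (30″×15″, digits 0–9): 0.03844/0.00833333 → 4, 0.03884/0.00416667 → 9; chars 49.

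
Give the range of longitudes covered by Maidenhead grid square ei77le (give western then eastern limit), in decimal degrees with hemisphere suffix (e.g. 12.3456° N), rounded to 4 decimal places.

85.0833° W, 85.0000° W

Field E=4, I=8: +4·20° lon, +8·10° lat → SW at lon -100°, lat -10°.
Square 7, 7: +7·2° lon, +7·1° lat → SW at lon -86°, lat -3°.
Subsquare l=11, e=4: +11·0.0833333° lon, +4·0.0416667° lat → SW at lon -85.0833°, lat -2.83333°.
Cell spans 0.0833333° lon × 0.0416667° lat.
west 85.0833° W, east 85.0000° W.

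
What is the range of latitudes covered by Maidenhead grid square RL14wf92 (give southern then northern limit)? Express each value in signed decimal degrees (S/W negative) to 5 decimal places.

24.21667, 24.22083

Field R=17, L=11: +17·20° lon, +11·10° lat → SW at lon 160°, lat 20°.
Square 1, 4: +1·2° lon, +4·1° lat → SW at lon 162°, lat 24°.
Subsquare w=22, f=5: +22·0.0833333° lon, +5·0.0416667° lat → SW at lon 163.833°, lat 24.2083°.
Extended square 9, 2: +9·0.00833333° lon, +2·0.00416667° lat → SW at lon 163.908°, lat 24.2167°.
Cell spans 0.00833333° lon × 0.00416667° lat.
south 24.21667, north 24.22083.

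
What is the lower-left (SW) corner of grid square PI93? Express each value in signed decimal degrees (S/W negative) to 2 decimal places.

-7.00, 138.00

Field P=15, I=8: +15·20° lon, +8·10° lat → SW at lon 120°, lat -10°.
Square 9, 3: +9·2° lon, +3·1° lat → SW at lon 138°, lat -7°.
latitude -7.00, longitude 138.00.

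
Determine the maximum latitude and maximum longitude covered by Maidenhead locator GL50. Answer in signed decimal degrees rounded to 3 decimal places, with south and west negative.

Field G=6, L=11: +6·20° lon, +11·10° lat → SW at lon -60°, lat 20°.
Square 5, 0: +5·2° lon, +0·1° lat → SW at lon -50°, lat 20°.
Cell spans 2° lon × 1° lat. NE corner is SW corner plus one full cell.
latitude 21.000, longitude -48.000.

21.000, -48.000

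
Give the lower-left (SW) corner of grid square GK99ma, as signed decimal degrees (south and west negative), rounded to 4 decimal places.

19.0000, -41.0000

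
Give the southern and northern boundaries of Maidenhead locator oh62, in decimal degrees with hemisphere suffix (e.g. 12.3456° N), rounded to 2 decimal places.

18.00° S, 17.00° S

Field O=14, H=7: +14·20° lon, +7·10° lat → SW at lon 100°, lat -20°.
Square 6, 2: +6·2° lon, +2·1° lat → SW at lon 112°, lat -18°.
Cell spans 2° lon × 1° lat.
south 18.00° S, north 17.00° S.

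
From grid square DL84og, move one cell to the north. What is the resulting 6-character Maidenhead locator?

DL84oh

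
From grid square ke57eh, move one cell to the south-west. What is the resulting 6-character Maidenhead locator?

Longitude subsquare e = 4; −1 → 3 = d.
Latitude subsquare h = 7; −1 → 6 = g.

KE57dg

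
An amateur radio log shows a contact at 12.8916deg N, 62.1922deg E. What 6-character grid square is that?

MK12cv

Offset from 180°W / 90°S: lon 242.1922°, lat 102.8916°.
Field (20°×10°, letters A–R): lon ⌊242.1922/20⌋ = 12 → M; lat ⌊102.8916/10⌋ = 10 → K.
Square (2°×1°, digits 0–9): lon ⌊2.1922/2⌋ = 1; lat ⌊2.8916/1⌋ = 2.
Subsquare (5′×2.5′, letters a–x): lon ⌊0.1922/0.0833333⌋ = 2 → c; lat ⌊0.8916/0.0416667⌋ = 21 → v.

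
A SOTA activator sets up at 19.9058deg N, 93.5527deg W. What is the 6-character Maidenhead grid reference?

Add 180° to longitude and 90° to latitude: 86.4473, 109.9058.
Field: lon ⌊86.4473/20⌋ = 4 → E; lat ⌊109.9058/10⌋ = 10 → K.
Square: lon ⌊6.4473/2⌋ = 3; lat ⌊9.9058/1⌋ = 9.
Subsquare: lon ⌊0.4473/0.0833333⌋ = 5 → f; lat ⌊0.9058/0.0416667⌋ = 21 → v.

EK39fv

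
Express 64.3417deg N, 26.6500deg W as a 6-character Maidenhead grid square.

HP64qi

Add 180° to longitude and 90° to latitude: 153.3500, 154.3417.
Field: lon ⌊153.3500/20⌋ = 7 → H; lat ⌊154.3417/10⌋ = 15 → P.
Square: lon ⌊13.3500/2⌋ = 6; lat ⌊4.3417/1⌋ = 4.
Subsquare: lon ⌊1.3500/0.0833333⌋ = 16 → q; lat ⌊0.3417/0.0416667⌋ = 8 → i.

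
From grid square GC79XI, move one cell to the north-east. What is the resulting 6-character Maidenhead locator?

Longitude subsquare x = 23; +1 → 24, wraps to 0 = a, carry into square.
Longitude square 7; +1 → 8.
Latitude subsquare i = 8; +1 → 9 = j.

GC89aj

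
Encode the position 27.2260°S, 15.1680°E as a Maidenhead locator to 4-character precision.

JG72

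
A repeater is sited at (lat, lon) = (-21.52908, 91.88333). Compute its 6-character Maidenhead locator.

NG58wl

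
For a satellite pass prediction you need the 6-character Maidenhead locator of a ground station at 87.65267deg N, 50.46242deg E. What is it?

Shift to the Maidenhead origin (180°W, 90°S): lon 230.4624, lat 177.6527.
Field (20°×10°, letters A–R): lon ⌊230.4624/20⌋ = 11 → L; lat ⌊177.6527/10⌋ = 17 → R.
Square (2°×1°, digits 0–9): lon ⌊10.4624/2⌋ = 5; lat ⌊7.6527/1⌋ = 7.
Subsquare (5′×2.5′, letters a–x): lon ⌊0.4624/0.0833333⌋ = 5 → f; lat ⌊0.6527/0.0416667⌋ = 15 → p.

LR57fp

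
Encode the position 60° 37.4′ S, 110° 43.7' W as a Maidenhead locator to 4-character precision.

DC49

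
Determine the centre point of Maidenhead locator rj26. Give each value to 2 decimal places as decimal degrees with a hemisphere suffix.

6.50° N, 165.00° E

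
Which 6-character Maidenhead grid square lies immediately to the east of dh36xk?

DH46ak

Longitude subsquare x = 23; +1 → 24, wraps to 0 = a, carry into square.
Longitude square 3; +1 → 4.
The latitude characters are unchanged.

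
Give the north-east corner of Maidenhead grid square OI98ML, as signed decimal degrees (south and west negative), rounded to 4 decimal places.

-1.5000, 119.0833

Field O=14, I=8: +14·20° lon, +8·10° lat → SW at lon 100°, lat -10°.
Square 9, 8: +9·2° lon, +8·1° lat → SW at lon 118°, lat -2°.
Subsquare m=12, l=11: +12·0.0833333° lon, +11·0.0416667° lat → SW at lon 119°, lat -1.54167°.
Cell spans 0.0833333° lon × 0.0416667° lat. NE corner is SW corner plus one full cell.
latitude -1.5000, longitude 119.0833.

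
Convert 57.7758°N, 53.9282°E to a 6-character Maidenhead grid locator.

LO67xs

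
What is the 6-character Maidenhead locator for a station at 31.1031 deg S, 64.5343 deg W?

FF78rv

Add 180° to longitude and 90° to latitude: 115.4657, 58.8969.
Field: 115.4657/20 → 5 → F, 58.8969/10 → 5 → F; chars FF.
Square: 15.4657/2 → 7, 8.8969/1 → 8; chars 78.
Subsquare: 1.4657/0.0833333 → 17 → r, 0.8969/0.0416667 → 21 → v; chars rv.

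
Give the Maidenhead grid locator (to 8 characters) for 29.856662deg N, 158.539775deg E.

QL99gu45

Offset from 180°W / 90°S: lon 338.53977°, lat 119.85666°.
Field (20°×10°, letters A–R): lon ⌊338.53977/20⌋ = 16 → Q; lat ⌊119.85666/10⌋ = 11 → L.
Square (2°×1°, digits 0–9): lon ⌊18.53977/2⌋ = 9; lat ⌊9.85666/1⌋ = 9.
Subsquare (5′×2.5′, letters a–x): lon ⌊0.53977/0.0833333⌋ = 6 → g; lat ⌊0.85666/0.0416667⌋ = 20 → u.
Extended square (30″×15″, digits 0–9): lon ⌊0.03977/0.00833333⌋ = 4; lat ⌊0.02333/0.00416667⌋ = 5.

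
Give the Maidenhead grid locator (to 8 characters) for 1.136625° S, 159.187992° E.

Shift to the Maidenhead origin (180°W, 90°S): lon 339.18799, lat 88.86338.
Field (20°×10°, letters A–R): 339.18799/20 → 16 → Q, 88.86338/10 → 8 → I; chars QI.
Square (2°×1°, digits 0–9): 19.18799/2 → 9, 8.86338/1 → 8; chars 98.
Subsquare (5′×2.5′, letters a–x): 1.18799/0.0833333 → 14 → o, 0.86338/0.0416667 → 20 → u; chars ou.
Extended square (30″×15″, digits 0–9): 0.02133/0.00833333 → 2, 0.03004/0.00416667 → 7; chars 27.

QI98ou27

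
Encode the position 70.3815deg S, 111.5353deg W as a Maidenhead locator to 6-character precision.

DB49fo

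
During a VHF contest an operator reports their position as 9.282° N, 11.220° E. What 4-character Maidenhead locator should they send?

JJ59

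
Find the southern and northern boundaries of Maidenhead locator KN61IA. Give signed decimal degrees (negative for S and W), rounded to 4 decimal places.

Field K=10, N=13: +10·20° lon, +13·10° lat → SW at lon 20°, lat 40°.
Square 6, 1: +6·2° lon, +1·1° lat → SW at lon 32°, lat 41°.
Subsquare i=8, a=0: +8·0.0833333° lon, +0·0.0416667° lat → SW at lon 32.6667°, lat 41°.
Cell spans 0.0833333° lon × 0.0416667° lat.
south 41.0000, north 41.0417.

41.0000, 41.0417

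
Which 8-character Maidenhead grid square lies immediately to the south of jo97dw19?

Latitude extended square 9; −1 → 8.
The longitude characters are unchanged.

JO97dw18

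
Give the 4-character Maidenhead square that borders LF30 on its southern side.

LE39

Latitude square 0; −1 → -1, wraps to 9, carry into field.
Latitude field F = 5; −1 → 4 = E.
The longitude characters are unchanged.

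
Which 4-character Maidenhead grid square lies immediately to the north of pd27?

PD28

Latitude square 7; +1 → 8.
The longitude characters are unchanged.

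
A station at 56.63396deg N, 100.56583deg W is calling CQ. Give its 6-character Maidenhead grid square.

DO96rp

Offset from 180°W / 90°S: lon 79.4342°, lat 146.6340°.
Field: lon ⌊79.4342/20⌋ = 3 → D; lat ⌊146.6340/10⌋ = 14 → O.
Square: lon ⌊19.4342/2⌋ = 9; lat ⌊6.6340/1⌋ = 6.
Subsquare: lon ⌊1.4342/0.0833333⌋ = 17 → r; lat ⌊0.6340/0.0416667⌋ = 15 → p.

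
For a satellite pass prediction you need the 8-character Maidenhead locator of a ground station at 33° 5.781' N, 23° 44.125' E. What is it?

Shift to the Maidenhead origin (180°W, 90°S): lon 203.73542, lat 123.09635.
Field: 203.73542/20 → 10 → K, 123.09635/10 → 12 → M; chars KM.
Square: 3.73542/2 → 1, 3.09635/1 → 3; chars 13.
Subsquare: 1.73542/0.0833333 → 20 → u, 0.09635/0.0416667 → 2 → c; chars uc.
Extended square: 0.06875/0.00833333 → 8, 0.01302/0.00416667 → 3; chars 83.

KM13uc83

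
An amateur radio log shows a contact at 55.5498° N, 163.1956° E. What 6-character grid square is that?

Add 180° to longitude and 90° to latitude: 343.1956, 145.5498.
Field (20°×10°, letters A–R): lon ⌊343.1956/20⌋ = 17 → R; lat ⌊145.5498/10⌋ = 14 → O.
Square (2°×1°, digits 0–9): lon ⌊3.1956/2⌋ = 1; lat ⌊5.5498/1⌋ = 5.
Subsquare (5′×2.5′, letters a–x): lon ⌊1.1956/0.0833333⌋ = 14 → o; lat ⌊0.5498/0.0416667⌋ = 13 → n.

RO15on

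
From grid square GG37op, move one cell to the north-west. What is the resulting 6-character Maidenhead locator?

GG37nq

Longitude subsquare o = 14; −1 → 13 = n.
Latitude subsquare p = 15; +1 → 16 = q.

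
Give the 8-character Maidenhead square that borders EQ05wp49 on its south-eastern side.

EQ05wp58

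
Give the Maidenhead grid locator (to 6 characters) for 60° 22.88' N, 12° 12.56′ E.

JP60cj

Shift to the Maidenhead origin (180°W, 90°S): lon 192.2093, lat 150.3813.
Field: 192.2093/20 → 9 → J, 150.3813/10 → 15 → P; chars JP.
Square: 12.2093/2 → 6, 0.3813/1 → 0; chars 60.
Subsquare: 0.2093/0.0833333 → 2 → c, 0.3813/0.0416667 → 9 → j; chars cj.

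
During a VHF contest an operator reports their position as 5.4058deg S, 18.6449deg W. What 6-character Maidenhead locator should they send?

Shift to the Maidenhead origin (180°W, 90°S): lon 161.3551, lat 84.5942.
Field: 161.3551/20 → 8 → I, 84.5942/10 → 8 → I; chars II.
Square: 1.3551/2 → 0, 4.5942/1 → 4; chars 04.
Subsquare: 1.3551/0.0833333 → 16 → q, 0.5942/0.0416667 → 14 → o; chars qo.

II04qo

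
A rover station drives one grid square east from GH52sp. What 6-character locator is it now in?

GH52tp

Longitude subsquare s = 18; +1 → 19 = t.
The latitude characters are unchanged.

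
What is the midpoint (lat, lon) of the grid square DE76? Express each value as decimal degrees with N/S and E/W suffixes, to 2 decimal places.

43.50° S, 105.00° W

Field D=3, E=4: +3·20° lon, +4·10° lat → SW at lon -120°, lat -50°.
Square 7, 6: +7·2° lon, +6·1° lat → SW at lon -106°, lat -44°.
Cell spans 2° lon × 1° lat. Centre is SW corner plus half of each.
latitude 43.50° S, longitude 105.00° W.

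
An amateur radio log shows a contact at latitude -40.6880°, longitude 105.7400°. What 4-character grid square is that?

Offset from 180°W / 90°S: lon 285.74°, lat 49.31°.
Field (20°×10°, letters A–R): lon ⌊285.74/20⌋ = 14 → O; lat ⌊49.31/10⌋ = 4 → E.
Square (2°×1°, digits 0–9): lon ⌊5.74/2⌋ = 2; lat ⌊9.31/1⌋ = 9.

OE29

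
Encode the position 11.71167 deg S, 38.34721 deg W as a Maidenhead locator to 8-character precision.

HH08tg89

Add 180° to longitude and 90° to latitude: 141.65279, 78.28833.
Field (20°×10°, letters A–R): lon ⌊141.65279/20⌋ = 7 → H; lat ⌊78.28833/10⌋ = 7 → H.
Square (2°×1°, digits 0–9): lon ⌊1.65279/2⌋ = 0; lat ⌊8.28833/1⌋ = 8.
Subsquare (5′×2.5′, letters a–x): lon ⌊1.65279/0.0833333⌋ = 19 → t; lat ⌊0.28833/0.0416667⌋ = 6 → g.
Extended square (30″×15″, digits 0–9): lon ⌊0.06946/0.00833333⌋ = 8; lat ⌊0.03833/0.00416667⌋ = 9.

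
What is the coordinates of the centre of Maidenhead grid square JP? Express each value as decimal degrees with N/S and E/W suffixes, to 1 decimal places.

65.0° N, 10.0° E

Field J=9, P=15: +9·20° lon, +15·10° lat → SW at lon 0°, lat 60°.
Cell spans 20° lon × 10° lat. Centre is SW corner plus half of each.
latitude 65.0° N, longitude 10.0° E.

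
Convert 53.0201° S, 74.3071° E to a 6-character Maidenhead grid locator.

Offset from 180°W / 90°S: lon 254.3071°, lat 36.9799°.
Field (20°×10°, letters A–R): 254.3071/20 → 12 → M, 36.9799/10 → 3 → D; chars MD.
Square (2°×1°, digits 0–9): 14.3071/2 → 7, 6.9799/1 → 6; chars 76.
Subsquare (5′×2.5′, letters a–x): 0.3071/0.0833333 → 3 → d, 0.9799/0.0416667 → 23 → x; chars dx.

MD76dx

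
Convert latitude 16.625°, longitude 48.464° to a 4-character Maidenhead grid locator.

LK46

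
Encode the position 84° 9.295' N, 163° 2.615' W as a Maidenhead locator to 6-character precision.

AR84ld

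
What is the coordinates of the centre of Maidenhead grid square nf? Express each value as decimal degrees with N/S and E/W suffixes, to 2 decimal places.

35.00° S, 90.00° E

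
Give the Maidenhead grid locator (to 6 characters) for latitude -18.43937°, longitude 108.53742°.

Shift to the Maidenhead origin (180°W, 90°S): lon 288.5374, lat 71.5606.
Field (20°×10°, letters A–R): lon ⌊288.5374/20⌋ = 14 → O; lat ⌊71.5606/10⌋ = 7 → H.
Square (2°×1°, digits 0–9): lon ⌊8.5374/2⌋ = 4; lat ⌊1.5606/1⌋ = 1.
Subsquare (5′×2.5′, letters a–x): lon ⌊0.5374/0.0833333⌋ = 6 → g; lat ⌊0.5606/0.0416667⌋ = 13 → n.

OH41gn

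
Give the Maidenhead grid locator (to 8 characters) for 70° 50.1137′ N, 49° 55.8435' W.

GQ50au80

Offset from 180°W / 90°S: lon 130.06928°, lat 160.83523°.
Field: lon ⌊130.06928/20⌋ = 6 → G; lat ⌊160.83523/10⌋ = 16 → Q.
Square: lon ⌊10.06928/2⌋ = 5; lat ⌊0.83523/1⌋ = 0.
Subsquare: lon ⌊0.06928/0.0833333⌋ = 0 → a; lat ⌊0.83523/0.0416667⌋ = 20 → u.
Extended square: lon ⌊0.06928/0.00833333⌋ = 8; lat ⌊0.00189/0.00416667⌋ = 0.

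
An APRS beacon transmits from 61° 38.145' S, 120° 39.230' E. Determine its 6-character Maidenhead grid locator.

PC08hi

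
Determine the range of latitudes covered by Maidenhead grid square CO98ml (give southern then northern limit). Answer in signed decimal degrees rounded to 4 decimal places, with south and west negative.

58.4583, 58.5000

Field C=2, O=14: +2·20° lon, +14·10° lat → SW at lon -140°, lat 50°.
Square 9, 8: +9·2° lon, +8·1° lat → SW at lon -122°, lat 58°.
Subsquare m=12, l=11: +12·0.0833333° lon, +11·0.0416667° lat → SW at lon -121°, lat 58.4583°.
Cell spans 0.0833333° lon × 0.0416667° lat.
south 58.4583, north 58.5000.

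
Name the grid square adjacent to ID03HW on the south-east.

Longitude subsquare h = 7; +1 → 8 = i.
Latitude subsquare w = 22; −1 → 21 = v.

ID03iv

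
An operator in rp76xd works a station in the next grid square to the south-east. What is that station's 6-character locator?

Longitude subsquare x = 23; +1 → 24, wraps to 0 = a, carry into square.
Longitude square 7; +1 → 8.
Latitude subsquare d = 3; −1 → 2 = c.

RP86ac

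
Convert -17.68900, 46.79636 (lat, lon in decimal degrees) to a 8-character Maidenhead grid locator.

LH32jh54

Offset from 180°W / 90°S: lon 226.79636°, lat 72.31100°.
Field (20°×10°, letters A–R): lon ⌊226.79636/20⌋ = 11 → L; lat ⌊72.31100/10⌋ = 7 → H.
Square (2°×1°, digits 0–9): lon ⌊6.79636/2⌋ = 3; lat ⌊2.31100/1⌋ = 2.
Subsquare (5′×2.5′, letters a–x): lon ⌊0.79636/0.0833333⌋ = 9 → j; lat ⌊0.31100/0.0416667⌋ = 7 → h.
Extended square (30″×15″, digits 0–9): lon ⌊0.04636/0.00833333⌋ = 5; lat ⌊0.01933/0.00416667⌋ = 4.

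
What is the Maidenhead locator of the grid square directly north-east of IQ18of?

IQ18pg

Longitude subsquare o = 14; +1 → 15 = p.
Latitude subsquare f = 5; +1 → 6 = g.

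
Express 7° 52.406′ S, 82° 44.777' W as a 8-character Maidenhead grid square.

EI82pd00

Offset from 180°W / 90°S: lon 97.25372°, lat 82.12657°.
Field: lon ⌊97.25372/20⌋ = 4 → E; lat ⌊82.12657/10⌋ = 8 → I.
Square: lon ⌊17.25372/2⌋ = 8; lat ⌊2.12657/1⌋ = 2.
Subsquare: lon ⌊1.25372/0.0833333⌋ = 15 → p; lat ⌊0.12657/0.0416667⌋ = 3 → d.
Extended square: lon ⌊0.00372/0.00833333⌋ = 0; lat ⌊0.00157/0.00416667⌋ = 0.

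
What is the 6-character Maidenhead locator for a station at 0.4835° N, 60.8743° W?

FJ90nl

Offset from 180°W / 90°S: lon 119.1257°, lat 90.4835°.
Field (20°×10°, letters A–R): 119.1257/20 → 5 → F, 90.4835/10 → 9 → J; chars FJ.
Square (2°×1°, digits 0–9): 19.1257/2 → 9, 0.4835/1 → 0; chars 90.
Subsquare (5′×2.5′, letters a–x): 1.1257/0.0833333 → 13 → n, 0.4835/0.0416667 → 11 → l; chars nl.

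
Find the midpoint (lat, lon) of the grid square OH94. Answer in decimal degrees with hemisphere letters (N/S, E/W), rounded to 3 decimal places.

Field O=14, H=7: +14·20° lon, +7·10° lat → SW at lon 100°, lat -20°.
Square 9, 4: +9·2° lon, +4·1° lat → SW at lon 118°, lat -16°.
Cell spans 2° lon × 1° lat. Centre is SW corner plus half of each.
latitude 15.500° S, longitude 119.000° E.

15.500° S, 119.000° E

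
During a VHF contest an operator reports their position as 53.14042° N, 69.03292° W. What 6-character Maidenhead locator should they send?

Offset from 180°W / 90°S: lon 110.9671°, lat 143.1404°.
Field: lon ⌊110.9671/20⌋ = 5 → F; lat ⌊143.1404/10⌋ = 14 → O.
Square: lon ⌊10.9671/2⌋ = 5; lat ⌊3.1404/1⌋ = 3.
Subsquare: lon ⌊0.9671/0.0833333⌋ = 11 → l; lat ⌊0.1404/0.0416667⌋ = 3 → d.

FO53ld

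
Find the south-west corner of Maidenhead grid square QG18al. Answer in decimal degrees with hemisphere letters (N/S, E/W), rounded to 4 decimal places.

21.5417° S, 142.0000° E

Field Q=16, G=6: +16·20° lon, +6·10° lat → SW at lon 140°, lat -30°.
Square 1, 8: +1·2° lon, +8·1° lat → SW at lon 142°, lat -22°.
Subsquare a=0, l=11: +0·0.0833333° lon, +11·0.0416667° lat → SW at lon 142°, lat -21.5417°.
latitude 21.5417° S, longitude 142.0000° E.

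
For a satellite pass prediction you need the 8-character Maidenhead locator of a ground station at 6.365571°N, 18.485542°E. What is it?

JJ96fi87

Offset from 180°W / 90°S: lon 198.48554°, lat 96.36557°.
Field: lon ⌊198.48554/20⌋ = 9 → J; lat ⌊96.36557/10⌋ = 9 → J.
Square: lon ⌊18.48554/2⌋ = 9; lat ⌊6.36557/1⌋ = 6.
Subsquare: lon ⌊0.48554/0.0833333⌋ = 5 → f; lat ⌊0.36557/0.0416667⌋ = 8 → i.
Extended square: lon ⌊0.06888/0.00833333⌋ = 8; lat ⌊0.03224/0.00416667⌋ = 7.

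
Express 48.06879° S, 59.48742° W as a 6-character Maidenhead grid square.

Offset from 180°W / 90°S: lon 120.5126°, lat 41.9312°.
Field (20°×10°, letters A–R): lon ⌊120.5126/20⌋ = 6 → G; lat ⌊41.9312/10⌋ = 4 → E.
Square (2°×1°, digits 0–9): lon ⌊0.5126/2⌋ = 0; lat ⌊1.9312/1⌋ = 1.
Subsquare (5′×2.5′, letters a–x): lon ⌊0.5126/0.0833333⌋ = 6 → g; lat ⌊0.9312/0.0416667⌋ = 22 → w.

GE01gw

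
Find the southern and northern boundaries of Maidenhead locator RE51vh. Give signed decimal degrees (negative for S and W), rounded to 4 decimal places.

Field R=17, E=4: +17·20° lon, +4·10° lat → SW at lon 160°, lat -50°.
Square 5, 1: +5·2° lon, +1·1° lat → SW at lon 170°, lat -49°.
Subsquare v=21, h=7: +21·0.0833333° lon, +7·0.0416667° lat → SW at lon 171.75°, lat -48.7083°.
Cell spans 0.0833333° lon × 0.0416667° lat.
south -48.7083, north -48.6667.

-48.7083, -48.6667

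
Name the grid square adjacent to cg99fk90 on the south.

CG99fj99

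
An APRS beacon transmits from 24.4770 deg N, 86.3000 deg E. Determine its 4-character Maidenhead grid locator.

NL34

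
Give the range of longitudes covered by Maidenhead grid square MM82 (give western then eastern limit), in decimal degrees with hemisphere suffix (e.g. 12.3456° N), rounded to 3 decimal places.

Field M=12, M=12: +12·20° lon, +12·10° lat → SW at lon 60°, lat 30°.
Square 8, 2: +8·2° lon, +2·1° lat → SW at lon 76°, lat 32°.
Cell spans 2° lon × 1° lat.
west 76.000° E, east 78.000° E.

76.000° E, 78.000° E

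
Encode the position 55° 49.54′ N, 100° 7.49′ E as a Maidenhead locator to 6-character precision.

OO05bt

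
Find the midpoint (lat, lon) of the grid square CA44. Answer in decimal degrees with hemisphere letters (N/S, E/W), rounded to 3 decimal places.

Field C=2, A=0: +2·20° lon, +0·10° lat → SW at lon -140°, lat -90°.
Square 4, 4: +4·2° lon, +4·1° lat → SW at lon -132°, lat -86°.
Cell spans 2° lon × 1° lat. Centre is SW corner plus half of each.
latitude 85.500° S, longitude 131.000° W.

85.500° S, 131.000° W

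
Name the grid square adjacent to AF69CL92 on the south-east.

AF69dl01

Longitude extended square 9; +1 → 10, wraps to 0, carry into subsquare.
Longitude subsquare c = 2; +1 → 3 = d.
Latitude extended square 2; −1 → 1.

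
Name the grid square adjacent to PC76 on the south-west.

PC65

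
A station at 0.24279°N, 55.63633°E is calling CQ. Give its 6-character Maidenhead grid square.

LJ70tf

Add 180° to longitude and 90° to latitude: 235.6363, 90.2428.
Field: 235.6363/20 → 11 → L, 90.2428/10 → 9 → J; chars LJ.
Square: 15.6363/2 → 7, 0.2428/1 → 0; chars 70.
Subsquare: 1.6363/0.0833333 → 19 → t, 0.2428/0.0416667 → 5 → f; chars tf.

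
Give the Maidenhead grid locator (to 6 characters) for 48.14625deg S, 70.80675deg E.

Add 180° to longitude and 90° to latitude: 250.8067, 41.8537.
Field (20°×10°, letters A–R): 250.8067/20 → 12 → M, 41.8537/10 → 4 → E; chars ME.
Square (2°×1°, digits 0–9): 10.8067/2 → 5, 1.8537/1 → 1; chars 51.
Subsquare (5′×2.5′, letters a–x): 0.8067/0.0833333 → 9 → j, 0.8537/0.0416667 → 20 → u; chars ju.

ME51ju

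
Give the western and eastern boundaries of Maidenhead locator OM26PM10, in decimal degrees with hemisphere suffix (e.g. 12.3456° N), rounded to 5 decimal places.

105.25833° E, 105.26667° E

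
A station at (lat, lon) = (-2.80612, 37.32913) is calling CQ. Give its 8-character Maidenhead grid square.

KI87pe96

Offset from 180°W / 90°S: lon 217.32913°, lat 87.19388°.
Field (20°×10°, letters A–R): 217.32913/20 → 10 → K, 87.19388/10 → 8 → I; chars KI.
Square (2°×1°, digits 0–9): 17.32913/2 → 8, 7.19388/1 → 7; chars 87.
Subsquare (5′×2.5′, letters a–x): 1.32913/0.0833333 → 15 → p, 0.19388/0.0416667 → 4 → e; chars pe.
Extended square (30″×15″, digits 0–9): 0.07913/0.00833333 → 9, 0.02721/0.00416667 → 6; chars 96.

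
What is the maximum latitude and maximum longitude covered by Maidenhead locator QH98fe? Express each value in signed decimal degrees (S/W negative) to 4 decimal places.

-11.7917, 158.5000

Field Q=16, H=7: +16·20° lon, +7·10° lat → SW at lon 140°, lat -20°.
Square 9, 8: +9·2° lon, +8·1° lat → SW at lon 158°, lat -12°.
Subsquare f=5, e=4: +5·0.0833333° lon, +4·0.0416667° lat → SW at lon 158.417°, lat -11.8333°.
Cell spans 0.0833333° lon × 0.0416667° lat. NE corner is SW corner plus one full cell.
latitude -11.7917, longitude 158.5000.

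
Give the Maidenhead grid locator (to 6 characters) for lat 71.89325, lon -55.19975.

GQ21jv

Offset from 180°W / 90°S: lon 124.8003°, lat 161.8932°.
Field: 124.8003/20 → 6 → G, 161.8932/10 → 16 → Q; chars GQ.
Square: 4.8003/2 → 2, 1.8932/1 → 1; chars 21.
Subsquare: 0.8003/0.0833333 → 9 → j, 0.8932/0.0416667 → 21 → v; chars jv.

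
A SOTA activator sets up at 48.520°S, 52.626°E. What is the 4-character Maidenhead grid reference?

Add 180° to longitude and 90° to latitude: 232.63, 41.48.
Field: lon ⌊232.63/20⌋ = 11 → L; lat ⌊41.48/10⌋ = 4 → E.
Square: lon ⌊12.63/2⌋ = 6; lat ⌊1.48/1⌋ = 1.

LE61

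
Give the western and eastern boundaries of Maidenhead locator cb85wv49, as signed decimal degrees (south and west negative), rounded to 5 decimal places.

Field C=2, B=1: +2·20° lon, +1·10° lat → SW at lon -140°, lat -80°.
Square 8, 5: +8·2° lon, +5·1° lat → SW at lon -124°, lat -75°.
Subsquare w=22, v=21: +22·0.0833333° lon, +21·0.0416667° lat → SW at lon -122.167°, lat -74.125°.
Extended square 4, 9: +4·0.00833333° lon, +9·0.00416667° lat → SW at lon -122.133°, lat -74.0875°.
Cell spans 0.00833333° lon × 0.00416667° lat.
west -122.13333, east -122.12500.

-122.13333, -122.12500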